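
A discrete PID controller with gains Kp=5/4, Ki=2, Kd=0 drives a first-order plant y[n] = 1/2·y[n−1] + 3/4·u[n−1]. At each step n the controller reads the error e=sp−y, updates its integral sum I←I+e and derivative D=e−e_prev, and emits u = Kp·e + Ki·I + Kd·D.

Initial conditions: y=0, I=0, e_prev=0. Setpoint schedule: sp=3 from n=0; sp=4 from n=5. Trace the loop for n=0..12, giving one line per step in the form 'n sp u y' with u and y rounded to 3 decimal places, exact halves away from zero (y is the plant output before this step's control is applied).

(exact arithmetic carried between steps; '≈' marks a value shown rounded to 6 d.p. or computed from one; I and e_prev carry over from the previous line; the table rounds u and y to 3 d.p., halves away from zero)
n=0: y=0, sp=3, e=sp−y=3; I=3, D=e−e_prev=3; u=5/4·3+2·3+0·3=9.75; next y=1/2·0+3/4·9.75=7.3125
n=1: y=7.3125, sp=3, e=sp−y=-4.3125; I=-1.3125, D=e−e_prev=-7.3125; u=5/4·(-4.3125)+2·(-1.3125)+0·(-7.3125)=-8.015625; next y=1/2·7.3125+3/4·(-8.015625)≈-2.355469
n=2: y≈-2.355469, sp=3, e=sp−y≈5.355469; I≈4.042969, D=e−e_prev≈9.667969; u=5/4·5.355469+2·4.042969+0·9.667969≈14.780273; next y=1/2·(-2.355469)+3/4·14.780273≈9.907471
n=3: y≈9.907471, sp=3, e=sp−y≈-6.907471; I≈-2.864502, D=e−e_prev≈-12.262939; u=5/4·(-6.907471)+2·(-2.864502)+0·(-12.262939)≈-14.363342; next y=1/2·9.907471+3/4·(-14.363342)≈-5.818771
n=4: y≈-5.818771, sp=3, e=sp−y≈8.818771; I≈5.954269, D=e−e_prev≈15.726242; u=5/4·8.818771+2·5.954269+0·15.726242≈22.932003; next y=1/2·(-5.818771)+3/4·22.932003≈14.289617
n=5: y≈14.289617, sp=4, e=sp−y≈-10.289617; I≈-4.335347, D=e−e_prev≈-19.108388; u=5/4·(-10.289617)+2·(-4.335347)+0·(-19.108388)≈-21.532715; next y=1/2·14.289617+3/4·(-21.532715)≈-9.004728
n=6: y≈-9.004728, sp=4, e=sp−y≈13.004728; I≈8.669381, D=e−e_prev≈23.294345; u=5/4·13.004728+2·8.669381+0·23.294345≈33.594672; next y=1/2·(-9.004728)+3/4·33.594672≈20.693640
n=7: y≈20.693640, sp=4, e=sp−y≈-16.693640; I≈-8.024259, D=e−e_prev≈-29.698368; u=5/4·(-16.693640)+2·(-8.024259)+0·(-29.698368)≈-36.915568; next y=1/2·20.693640+3/4·(-36.915568)≈-17.339856
n=8: y≈-17.339856, sp=4, e=sp−y≈21.339856; I≈13.315597, D=e−e_prev≈38.033496; u=5/4·21.339856+2·13.315597+0·38.033496≈53.306013; next y=1/2·(-17.339856)+3/4·53.306013≈31.309582
n=9: y≈31.309582, sp=4, e=sp−y≈-27.309582; I≈-13.993985, D=e−e_prev≈-48.649438; u=5/4·(-27.309582)+2·(-13.993985)+0·(-48.649438)≈-62.124948; next y=1/2·31.309582+3/4·(-62.124948)≈-30.938920
n=10: y≈-30.938920, sp=4, e=sp−y≈34.938920; I≈20.944935, D=e−e_prev≈62.248502; u=5/4·34.938920+2·20.944935+0·62.248502≈85.563520; next y=1/2·(-30.938920)+3/4·85.563520≈48.703180
n=11: y≈48.703180, sp=4, e=sp−y≈-44.703180; I≈-23.758245, D=e−e_prev≈-79.642100; u=5/4·(-44.703180)+2·(-23.758245)+0·(-79.642100)≈-103.395465; next y=1/2·48.703180+3/4·(-103.395465)≈-53.195009
n=12: y≈-53.195009, sp=4, e=sp−y≈57.195009; I≈33.436764, D=e−e_prev≈101.898189; u=5/4·57.195009+2·33.436764+0·101.898189≈138.367288; next y=1/2·(-53.195009)+3/4·138.367288≈77.177962

0 3 9.750 0.000
1 3 -8.016 7.313
2 3 14.780 -2.355
3 3 -14.363 9.907
4 3 22.932 -5.819
5 4 -21.533 14.290
6 4 33.595 -9.005
7 4 -36.916 20.694
8 4 53.306 -17.340
9 4 -62.125 31.310
10 4 85.564 -30.939
11 4 -103.395 48.703
12 4 138.367 -53.195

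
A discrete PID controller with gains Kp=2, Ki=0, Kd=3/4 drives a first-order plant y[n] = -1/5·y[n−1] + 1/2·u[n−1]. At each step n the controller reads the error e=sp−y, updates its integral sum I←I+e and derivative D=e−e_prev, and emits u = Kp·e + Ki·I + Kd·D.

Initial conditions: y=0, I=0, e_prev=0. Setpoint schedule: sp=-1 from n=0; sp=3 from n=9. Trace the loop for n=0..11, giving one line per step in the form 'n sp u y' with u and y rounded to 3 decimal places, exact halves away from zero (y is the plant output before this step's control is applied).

0 -1 -2.750 0.000
1 -1 1.781 -1.375
2 -1 -6.237 1.166
3 -1 8.091 -3.351
4 -1 -17.482 4.716
5 -1 28.168 -9.684
6 -1 -53.320 16.021
7 -1 92.142 -29.864
8 -1 -167.519 52.044
9 3 306.995 -94.168
10 3 -538.537 172.331
11 3 970.519 -303.735

(exact arithmetic carried between steps; '≈' marks a value shown rounded to 6 d.p. or computed from one; I and e_prev carry over from the previous line; the table rounds u and y to 3 d.p., halves away from zero)
n=0: y=0, sp=-1, e=sp−y=-1; I=-1, D=e−e_prev=-1; u=2·(-1)+0·(-1)+3/4·(-1)=-2.75; next y=-1/5·0+1/2·(-2.75)=-1.375
n=1: y=-1.375, sp=-1, e=sp−y=0.375; I=-0.625, D=e−e_prev=1.375; u=2·0.375+0·(-0.625)+3/4·1.375=1.78125; next y=-1/5·(-1.375)+1/2·1.78125=1.165625
n=2: y=1.165625, sp=-1, e=sp−y=-2.165625; I=-2.790625, D=e−e_prev=-2.540625; u=2·(-2.165625)+0·(-2.790625)+3/4·(-2.540625)≈-6.236719; next y=-1/5·1.165625+1/2·(-6.236719)≈-3.351484
n=3: y≈-3.351484, sp=-1, e=sp−y≈2.351484; I≈-0.439141, D=e−e_prev≈4.517109; u=2·2.351484+0·(-0.439141)+3/4·4.517109≈8.090801; next y=-1/5·(-3.351484)+1/2·8.090801≈4.715697
n=4: y≈4.715697, sp=-1, e=sp−y≈-5.715697; I≈-6.154838, D=e−e_prev≈-8.067182; u=2·(-5.715697)+0·(-6.154838)+3/4·(-8.067182)≈-17.481781; next y=-1/5·4.715697+1/2·(-17.481781)≈-9.684030
n=5: y≈-9.684030, sp=-1, e=sp−y≈8.684030; I≈2.529192, D=e−e_prev≈14.399727; u=2·8.684030+0·2.529192+3/4·14.399727≈28.167855; next y=-1/5·(-9.684030)+1/2·28.167855≈16.020733
n=6: y≈16.020733, sp=-1, e=sp−y≈-17.020733; I≈-14.491542, D=e−e_prev≈-25.704763; u=2·(-17.020733)+0·(-14.491542)+3/4·(-25.704763)≈-53.320039; next y=-1/5·16.020733+1/2·(-53.320039)≈-29.864166
n=7: y≈-29.864166, sp=-1, e=sp−y≈28.864166; I≈14.372625, D=e−e_prev≈45.884900; u=2·28.864166+0·14.372625+3/4·45.884900≈92.142008; next y=-1/5·(-29.864166)+1/2·92.142008≈52.043837
n=8: y≈52.043837, sp=-1, e=sp−y≈-53.043837; I≈-38.671212, D=e−e_prev≈-81.908004; u=2·(-53.043837)+0·(-38.671212)+3/4·(-81.908004)≈-167.518677; next y=-1/5·52.043837+1/2·(-167.518677)≈-94.168106
n=9: y≈-94.168106, sp=3, e=sp−y≈97.168106; I≈58.496894, D=e−e_prev≈150.211943; u=2·97.168106+0·58.496894+3/4·150.211943≈306.995169; next y=-1/5·(-94.168106)+1/2·306.995169≈172.331206
n=10: y≈172.331206, sp=3, e=sp−y≈-169.331206; I≈-110.834312, D=e−e_prev≈-266.499311; u=2·(-169.331206)+0·(-110.834312)+3/4·(-266.499311)≈-538.536895; next y=-1/5·172.331206+1/2·(-538.536895)≈-303.734689
n=11: y≈-303.734689, sp=3, e=sp−y≈306.734689; I≈195.900377, D=e−e_prev≈476.065894; u=2·306.734689+0·195.900377+3/4·476.065894≈970.518798; next y=-1/5·(-303.734689)+1/2·970.518798≈546.006337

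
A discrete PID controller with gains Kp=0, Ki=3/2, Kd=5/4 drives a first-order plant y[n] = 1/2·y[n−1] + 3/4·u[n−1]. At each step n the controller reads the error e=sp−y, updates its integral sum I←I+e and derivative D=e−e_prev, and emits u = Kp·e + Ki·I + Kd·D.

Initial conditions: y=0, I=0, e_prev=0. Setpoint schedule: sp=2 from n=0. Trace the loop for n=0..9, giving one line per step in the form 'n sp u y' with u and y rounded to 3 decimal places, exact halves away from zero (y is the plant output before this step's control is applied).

(exact arithmetic carried between steps; '≈' marks a value shown rounded to 6 d.p. or computed from one; I and e_prev carry over from the previous line; the table rounds u and y to 3 d.p., halves away from zero)
n=0: y=0, sp=2, e=sp−y=2; I=2, D=e−e_prev=2; u=0·2+3/2·2+5/4·2=5.5; next y=1/2·0+3/4·5.5=4.125
n=1: y=4.125, sp=2, e=sp−y=-2.125; I=-0.125, D=e−e_prev=-4.125; u=0·(-2.125)+3/2·(-0.125)+5/4·(-4.125)=-5.34375; next y=1/2·4.125+3/4·(-5.34375)≈-1.945313
n=2: y≈-1.945313, sp=2, e=sp−y≈3.945313; I≈3.820313, D=e−e_prev≈6.070313; u=0·3.945313+3/2·3.820313+5/4·6.070313≈13.318359; next y=1/2·(-1.945313)+3/4·13.318359≈9.016113
n=3: y≈9.016113, sp=2, e=sp−y≈-7.016113; I≈-3.195801, D=e−e_prev≈-10.961426; u=0·(-7.016113)+3/2·(-3.195801)+5/4·(-10.961426)≈-18.495483; next y=1/2·9.016113+3/4·(-18.495483)≈-9.363556
n=4: y≈-9.363556, sp=2, e=sp−y≈11.363556; I≈8.167755, D=e−e_prev≈18.379669; u=0·11.363556+3/2·8.167755+5/4·18.379669≈35.226219; next y=1/2·(-9.363556)+3/4·35.226219≈21.737886
n=5: y≈21.737886, sp=2, e=sp−y≈-19.737886; I≈-11.570131, D=e−e_prev≈-31.101442; u=0·(-19.737886)+3/2·(-11.570131)+5/4·(-31.101442)≈-56.232000; next y=1/2·21.737886+3/4·(-56.232000)≈-31.305057
n=6: y≈-31.305057, sp=2, e=sp−y≈33.305057; I≈21.734925, D=e−e_prev≈53.042943; u=0·33.305057+3/2·21.734925+5/4·53.042943≈98.906067; next y=1/2·(-31.305057)+3/4·98.906067≈58.527022
n=7: y≈58.527022, sp=2, e=sp−y≈-56.527022; I≈-34.792097, D=e−e_prev≈-89.832079; u=0·(-56.527022)+3/2·(-34.792097)+5/4·(-89.832079)≈-164.478243; next y=1/2·58.527022+3/4·(-164.478243)≈-94.095171
n=8: y≈-94.095171, sp=2, e=sp−y≈96.095171; I≈61.303075, D=e−e_prev≈152.622193; u=0·96.095171+3/2·61.303075+5/4·152.622193≈282.732354; next y=1/2·(-94.095171)+3/4·282.732354≈165.001680
n=9: y≈165.001680, sp=2, e=sp−y≈-163.001680; I≈-101.698605, D=e−e_prev≈-259.096851; u=0·(-163.001680)+3/2·(-101.698605)+5/4·(-259.096851)≈-476.418971; next y=1/2·165.001680+3/4·(-476.418971)≈-274.813388

0 2 5.500 0.000
1 2 -5.344 4.125
2 2 13.318 -1.945
3 2 -18.495 9.016
4 2 35.226 -9.364
5 2 -56.232 21.738
6 2 98.906 -31.305
7 2 -164.478 58.527
8 2 282.732 -94.095
9 2 -476.419 165.002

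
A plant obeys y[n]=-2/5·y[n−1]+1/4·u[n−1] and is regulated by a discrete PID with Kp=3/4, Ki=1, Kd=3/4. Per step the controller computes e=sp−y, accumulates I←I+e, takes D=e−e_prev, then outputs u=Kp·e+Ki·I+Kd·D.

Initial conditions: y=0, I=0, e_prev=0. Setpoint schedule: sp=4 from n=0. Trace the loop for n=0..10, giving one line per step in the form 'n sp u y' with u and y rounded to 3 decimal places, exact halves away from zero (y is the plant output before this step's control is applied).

(exact arithmetic carried between steps; '≈' marks a value shown rounded to 6 d.p. or computed from one; I and e_prev carry over from the previous line; the table rounds u and y to 3 d.p., halves away from zero)
n=0: y=0, sp=4, e=sp−y=4; I=4, D=e−e_prev=4; u=3/4·4+1·4+3/4·4=10; next y=-2/5·0+1/4·10=2.5
n=1: y=2.5, sp=4, e=sp−y=1.5; I=5.5, D=e−e_prev=-2.5; u=3/4·1.5+1·5.5+3/4·(-2.5)=4.75; next y=-2/5·2.5+1/4·4.75=0.1875
n=2: y=0.1875, sp=4, e=sp−y=3.8125; I=9.3125, D=e−e_prev=2.3125; u=3/4·3.8125+1·9.3125+3/4·2.3125=13.90625; next y=-2/5·0.1875+1/4·13.90625≈3.401563
n=3: y≈3.401563, sp=4, e=sp−y≈0.598438; I≈9.910938, D=e−e_prev≈-3.214063; u=3/4·0.598438+1·9.910938+3/4·(-3.214063)≈7.949219; next y=-2/5·3.401563+1/4·7.949219≈0.626680
n=4: y≈0.626680, sp=4, e=sp−y≈3.373320; I≈13.284258, D=e−e_prev≈2.774883; u=3/4·3.373320+1·13.284258+3/4·2.774883≈17.895410; next y=-2/5·0.626680+1/4·17.895410≈4.223181
n=5: y≈4.223181, sp=4, e=sp−y≈-0.223181; I≈13.061077, D=e−e_prev≈-3.596501; u=3/4·(-0.223181)+1·13.061077+3/4·(-3.596501)≈10.196316; next y=-2/5·4.223181+1/4·10.196316≈0.859807
n=6: y≈0.859807, sp=4, e=sp−y≈3.140193; I≈16.201270, D=e−e_prev≈3.363374; u=3/4·3.140193+1·16.201270+3/4·3.363374≈21.078946; next y=-2/5·0.859807+1/4·21.078946≈4.925814
n=7: y≈4.925814, sp=4, e=sp−y≈-0.925814; I≈15.275457, D=e−e_prev≈-4.066007; u=3/4·(-0.925814)+1·15.275457+3/4·(-4.066007)≈11.531591; next y=-2/5·4.925814+1/4·11.531591≈0.912572
n=8: y≈0.912572, sp=4, e=sp−y≈3.087428; I≈18.362884, D=e−e_prev≈4.013242; u=3/4·3.087428+1·18.362884+3/4·4.013242≈23.688386; next y=-2/5·0.912572+1/4·23.688386≈5.557068
n=9: y≈5.557068, sp=4, e=sp−y≈-1.557068; I≈16.805817, D=e−e_prev≈-4.644495; u=3/4·(-1.557068)+1·16.805817+3/4·(-4.644495)≈12.154644; next y=-2/5·5.557068+1/4·12.154644≈0.815834
n=10: y≈0.815834, sp=4, e=sp−y≈3.184166; I≈19.989983, D=e−e_prev≈4.741234; u=3/4·3.184166+1·19.989983+3/4·4.741234≈25.934032; next y=-2/5·0.815834+1/4·25.934032≈6.157175

0 4 10.000 0.000
1 4 4.750 2.500
2 4 13.906 0.188
3 4 7.949 3.402
4 4 17.895 0.627
5 4 10.196 4.223
6 4 21.079 0.860
7 4 11.532 4.926
8 4 23.688 0.913
9 4 12.155 5.557
10 4 25.934 0.816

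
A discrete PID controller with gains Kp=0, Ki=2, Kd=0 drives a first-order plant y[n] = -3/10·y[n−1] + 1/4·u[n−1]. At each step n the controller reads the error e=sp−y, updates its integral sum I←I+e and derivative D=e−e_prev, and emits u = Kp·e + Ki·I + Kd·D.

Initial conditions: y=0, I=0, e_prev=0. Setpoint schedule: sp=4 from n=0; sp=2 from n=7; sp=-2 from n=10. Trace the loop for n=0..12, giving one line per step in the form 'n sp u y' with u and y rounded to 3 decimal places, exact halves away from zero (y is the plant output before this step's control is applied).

(exact arithmetic carried between steps; '≈' marks a value shown rounded to 6 d.p. or computed from one; I and e_prev carry over from the previous line; the table rounds u and y to 3 d.p., halves away from zero)
n=0: y=0, sp=4, e=sp−y=4; I=4, D=e−e_prev=4; u=0·4+2·4+0·4=8; next y=-3/10·0+1/4·8=2
n=1: y=2, sp=4, e=sp−y=2; I=6, D=e−e_prev=-2; u=0·2+2·6+0·(-2)=12; next y=-3/10·2+1/4·12=2.4
n=2: y=2.4, sp=4, e=sp−y=1.6; I=7.6, D=e−e_prev=-0.4; u=0·1.6+2·7.6+0·(-0.4)=15.2; next y=-3/10·2.4+1/4·15.2=3.08
n=3: y=3.08, sp=4, e=sp−y=0.92; I=8.52, D=e−e_prev=-0.68; u=0·0.92+2·8.52+0·(-0.68)=17.04; next y=-3/10·3.08+1/4·17.04=3.336
n=4: y=3.336, sp=4, e=sp−y=0.664; I=9.184, D=e−e_prev=-0.256; u=0·0.664+2·9.184+0·(-0.256)=18.368; next y=-3/10·3.336+1/4·18.368=3.5912
n=5: y=3.5912, sp=4, e=sp−y=0.4088; I=9.5928, D=e−e_prev=-0.2552; u=0·0.4088+2·9.5928+0·(-0.2552)=19.1856; next y=-3/10·3.5912+1/4·19.1856=3.71904
n=6: y=3.71904, sp=4, e=sp−y=0.28096; I=9.87376, D=e−e_prev=-0.12784; u=0·0.28096+2·9.87376+0·(-0.12784)=19.74752; next y=-3/10·3.71904+1/4·19.74752=3.821168
n=7: y=3.821168, sp=2, e=sp−y=-1.821168; I=8.052592, D=e−e_prev=-2.102128; u=0·(-1.821168)+2·8.052592+0·(-2.102128)=16.105184; next y=-3/10·3.821168+1/4·16.105184≈2.879946
n=8: y≈2.879946, sp=2, e=sp−y≈-0.879946; I≈7.172646, D=e−e_prev≈0.941222; u=0·(-0.879946)+2·7.172646+0·0.941222≈14.345293; next y=-3/10·2.879946+1/4·14.345293≈2.722340
n=9: y≈2.722340, sp=2, e=sp−y≈-0.722340; I≈6.450307, D=e−e_prev≈0.157606; u=0·(-0.722340)+2·6.450307+0·0.157606≈12.900614; next y=-3/10·2.722340+1/4·12.900614≈2.408452
n=10: y≈2.408452, sp=-2, e=sp−y≈-4.408452; I≈2.041855, D=e−e_prev≈-3.686112; u=0·(-4.408452)+2·2.041855+0·(-3.686112)≈4.083711; next y=-3/10·2.408452+1/4·4.083711≈0.298392
n=11: y≈0.298392, sp=-2, e=sp−y≈-2.298392; I≈-0.256537, D=e−e_prev≈2.110059; u=0·(-2.298392)+2·(-0.256537)+0·2.110059≈-0.513074; next y=-3/10·0.298392+1/4·(-0.513074)≈-0.217786
n=12: y≈-0.217786, sp=-2, e=sp−y≈-1.782214; I≈-2.038751, D=e−e_prev≈0.516178; u=0·(-1.782214)+2·(-2.038751)+0·0.516178≈-4.077502; next y=-3/10·(-0.217786)+1/4·(-4.077502)≈-0.954040

0 4 8.000 0.000
1 4 12.000 2.000
2 4 15.200 2.400
3 4 17.040 3.080
4 4 18.368 3.336
5 4 19.186 3.591
6 4 19.748 3.719
7 2 16.105 3.821
8 2 14.345 2.880
9 2 12.901 2.722
10 -2 4.084 2.408
11 -2 -0.513 0.298
12 -2 -4.078 -0.218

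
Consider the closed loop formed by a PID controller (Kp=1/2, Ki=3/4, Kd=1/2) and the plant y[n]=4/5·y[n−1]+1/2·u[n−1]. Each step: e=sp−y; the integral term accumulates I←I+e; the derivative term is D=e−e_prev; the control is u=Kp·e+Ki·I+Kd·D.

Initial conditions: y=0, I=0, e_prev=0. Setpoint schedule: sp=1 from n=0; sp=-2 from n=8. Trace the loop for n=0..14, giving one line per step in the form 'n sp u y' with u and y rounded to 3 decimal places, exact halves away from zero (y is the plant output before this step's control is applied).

0 1 1.750 0.000
1 1 0.469 0.875
2 1 0.896 0.934
3 1 0.518 1.196
4 1 0.467 1.215
5 1 0.332 1.206
6 1 0.304 1.131
7 1 0.298 1.057
8 -2 -4.922 0.995
9 -2 -1.044 -1.666
10 -2 -2.294 -1.855
11 -2 -1.139 -2.631
12 -2 -0.978 -2.674
13 -2 -0.574 -2.629
14 -2 -0.497 -2.390

(exact arithmetic carried between steps; '≈' marks a value shown rounded to 6 d.p. or computed from one; I and e_prev carry over from the previous line; the table rounds u and y to 3 d.p., halves away from zero)
n=0: y=0, sp=1, e=sp−y=1; I=1, D=e−e_prev=1; u=1/2·1+3/4·1+1/2·1=1.75; next y=4/5·0+1/2·1.75=0.875
n=1: y=0.875, sp=1, e=sp−y=0.125; I=1.125, D=e−e_prev=-0.875; u=1/2·0.125+3/4·1.125+1/2·(-0.875)=0.46875; next y=4/5·0.875+1/2·0.46875=0.934375
n=2: y=0.934375, sp=1, e=sp−y=0.065625; I=1.190625, D=e−e_prev=-0.059375; u=1/2·0.065625+3/4·1.190625+1/2·(-0.059375)≈0.896094; next y=4/5·0.934375+1/2·0.896094≈1.195547
n=3: y≈1.195547, sp=1, e=sp−y≈-0.195547; I≈0.995078, D=e−e_prev≈-0.261172; u=1/2·(-0.195547)+3/4·0.995078+1/2·(-0.261172)≈0.517949; next y=4/5·1.195547+1/2·0.517949≈1.215412
n=4: y≈1.215412, sp=1, e=sp−y≈-0.215412; I≈0.779666, D=e−e_prev≈-0.019865; u=1/2·(-0.215412)+3/4·0.779666+1/2·(-0.019865)≈0.467111; next y=4/5·1.215412+1/2·0.467111≈1.205885
n=5: y≈1.205885, sp=1, e=sp−y≈-0.205885; I≈0.573781, D=e−e_prev≈0.009527; u=1/2·(-0.205885)+3/4·0.573781+1/2·0.009527≈0.332157; next y=4/5·1.205885+1/2·0.332157≈1.130786
n=6: y≈1.130786, sp=1, e=sp−y≈-0.130786; I≈0.442995, D=e−e_prev≈0.075099; u=1/2·(-0.130786)+3/4·0.442995+1/2·0.075099≈0.304402; next y=4/5·1.130786+1/2·0.304402≈1.056830
n=7: y≈1.056830, sp=1, e=sp−y≈-0.056830; I≈0.386164, D=e−e_prev≈0.073956; u=1/2·(-0.056830)+3/4·0.386164+1/2·0.073956≈0.298186; next y=4/5·1.056830+1/2·0.298186≈0.994557
n=8: y≈0.994557, sp=-2, e=sp−y≈-2.994557; I≈-2.608393, D=e−e_prev≈-2.937727; u=1/2·(-2.994557)+3/4·(-2.608393)+1/2·(-2.937727)≈-4.922437; next y=4/5·0.994557+1/2·(-4.922437)≈-1.665573
n=9: y≈-1.665573, sp=-2, e=sp−y≈-0.334427; I≈-2.942820, D=e−e_prev≈2.660130; u=1/2·(-0.334427)+3/4·(-2.942820)+1/2·2.660130≈-1.044264; next y=4/5·(-1.665573)+1/2·(-1.044264)≈-1.854590
n=10: y≈-1.854590, sp=-2, e=sp−y≈-0.145410; I≈-3.088230, D=e−e_prev≈0.189017; u=1/2·(-0.145410)+3/4·(-3.088230)+1/2·0.189017≈-2.294369; next y=4/5·(-1.854590)+1/2·(-2.294369)≈-2.630857
n=11: y≈-2.630857, sp=-2, e=sp−y≈0.630857; I≈-2.457374, D=e−e_prev≈0.776266; u=1/2·0.630857+3/4·(-2.457374)+1/2·0.776266≈-1.139469; next y=4/5·(-2.630857)+1/2·(-1.139469)≈-2.674420
n=12: y≈-2.674420, sp=-2, e=sp−y≈0.674420; I≈-1.782954, D=e−e_prev≈0.043563; u=1/2·0.674420+3/4·(-1.782954)+1/2·0.043563≈-0.978224; next y=4/5·(-2.674420)+1/2·(-0.978224)≈-2.628648
n=13: y≈-2.628648, sp=-2, e=sp−y≈0.628648; I≈-1.154306, D=e−e_prev≈-0.045772; u=1/2·0.628648+3/4·(-1.154306)+1/2·(-0.045772)≈-0.574292; next y=4/5·(-2.628648)+1/2·(-0.574292)≈-2.390064
n=14: y≈-2.390064, sp=-2, e=sp−y≈0.390064; I≈-0.764242, D=e−e_prev≈-0.238584; u=1/2·0.390064+3/4·(-0.764242)+1/2·(-0.238584)≈-0.497441; next y=4/5·(-2.390064)+1/2·(-0.497441)≈-2.160772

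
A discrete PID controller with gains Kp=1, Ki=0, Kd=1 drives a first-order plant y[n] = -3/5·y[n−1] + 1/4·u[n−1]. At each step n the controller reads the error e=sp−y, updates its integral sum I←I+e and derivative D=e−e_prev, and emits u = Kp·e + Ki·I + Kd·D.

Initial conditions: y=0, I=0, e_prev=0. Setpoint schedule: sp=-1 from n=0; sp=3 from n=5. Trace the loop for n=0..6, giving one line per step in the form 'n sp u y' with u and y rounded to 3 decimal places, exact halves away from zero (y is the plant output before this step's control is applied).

(exact arithmetic carried between steps; '≈' marks a value shown rounded to 6 d.p. or computed from one; I and e_prev carry over from the previous line; the table rounds u and y to 3 d.p., halves away from zero)
n=0: y=0, sp=-1, e=sp−y=-1; I=-1, D=e−e_prev=-1; u=1·(-1)+0·(-1)+1·(-1)=-2; next y=-3/5·0+1/4·(-2)=-0.5
n=1: y=-0.5, sp=-1, e=sp−y=-0.5; I=-1.5, D=e−e_prev=0.5; u=1·(-0.5)+0·(-1.5)+1·0.5=0; next y=-3/5·(-0.5)+1/4·0=0.3
n=2: y=0.3, sp=-1, e=sp−y=-1.3; I=-2.8, D=e−e_prev=-0.8; u=1·(-1.3)+0·(-2.8)+1·(-0.8)=-2.1; next y=-3/5·0.3+1/4·(-2.1)=-0.705
n=3: y=-0.705, sp=-1, e=sp−y=-0.295; I=-3.095, D=e−e_prev=1.005; u=1·(-0.295)+0·(-3.095)+1·1.005=0.71; next y=-3/5·(-0.705)+1/4·0.71=0.6005
n=4: y=0.6005, sp=-1, e=sp−y=-1.6005; I=-4.6955, D=e−e_prev=-1.3055; u=1·(-1.6005)+0·(-4.6955)+1·(-1.3055)=-2.906; next y=-3/5·0.6005+1/4·(-2.906)=-1.0868
n=5: y=-1.0868, sp=3, e=sp−y=4.0868; I=-0.6087, D=e−e_prev=5.6873; u=1·4.0868+0·(-0.6087)+1·5.6873=9.7741; next y=-3/5·(-1.0868)+1/4·9.7741=3.095605
n=6: y=3.095605, sp=3, e=sp−y=-0.095605; I=-0.704305, D=e−e_prev=-4.182405; u=1·(-0.095605)+0·(-0.704305)+1·(-4.182405)=-4.27801; next y=-3/5·3.095605+1/4·(-4.27801)≈-2.926866

0 -1 -2.000 0.000
1 -1 0.000 -0.500
2 -1 -2.100 0.300
3 -1 0.710 -0.705
4 -1 -2.906 0.601
5 3 9.774 -1.087
6 3 -4.278 3.096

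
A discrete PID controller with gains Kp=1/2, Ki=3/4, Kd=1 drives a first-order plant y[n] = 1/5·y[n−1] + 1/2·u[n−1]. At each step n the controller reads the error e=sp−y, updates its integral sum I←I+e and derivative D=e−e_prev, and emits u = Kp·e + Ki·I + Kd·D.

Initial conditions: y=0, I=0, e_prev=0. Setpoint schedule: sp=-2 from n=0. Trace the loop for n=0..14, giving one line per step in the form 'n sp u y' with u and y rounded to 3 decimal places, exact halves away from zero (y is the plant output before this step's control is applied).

(exact arithmetic carried between steps; '≈' marks a value shown rounded to 6 d.p. or computed from one; I and e_prev carry over from the previous line; the table rounds u and y to 3 d.p., halves away from zero)
n=0: y=0, sp=-2, e=sp−y=-2; I=-2, D=e−e_prev=-2; u=1/2·(-2)+3/4·(-2)+1·(-2)=-4.5; next y=1/5·0+1/2·(-4.5)=-2.25
n=1: y=-2.25, sp=-2, e=sp−y=0.25; I=-1.75, D=e−e_prev=2.25; u=1/2·0.25+3/4·(-1.75)+1·2.25=1.0625; next y=1/5·(-2.25)+1/2·1.0625=0.08125
n=2: y=0.08125, sp=-2, e=sp−y=-2.08125; I=-3.83125, D=e−e_prev=-2.33125; u=1/2·(-2.08125)+3/4·(-3.83125)+1·(-2.33125)≈-6.245313; next y=1/5·0.08125+1/2·(-6.245313)≈-3.106406
n=3: y≈-3.106406, sp=-2, e=sp−y≈1.106406; I≈-2.724844, D=e−e_prev≈3.187656; u=1/2·1.106406+3/4·(-2.724844)+1·3.187656≈1.697227; next y=1/5·(-3.106406)+1/2·1.697227≈0.227332
n=4: y≈0.227332, sp=-2, e=sp−y≈-2.227332; I≈-4.952176, D=e−e_prev≈-3.333738; u=1/2·(-2.227332)+3/4·(-4.952176)+1·(-3.333738)≈-8.161536; next y=1/5·0.227332+1/2·(-8.161536)≈-4.035302
n=5: y≈-4.035302, sp=-2, e=sp−y≈2.035302; I≈-2.916874, D=e−e_prev≈4.262634; u=1/2·2.035302+3/4·(-2.916874)+1·4.262634≈3.092629; next y=1/5·(-4.035302)+1/2·3.092629≈0.739254
n=6: y≈0.739254, sp=-2, e=sp−y≈-2.739254; I≈-5.656128, D=e−e_prev≈-4.774556; u=1/2·(-2.739254)+3/4·(-5.656128)+1·(-4.774556)≈-10.386279; next y=1/5·0.739254+1/2·(-10.386279)≈-5.045289
n=7: y≈-5.045289, sp=-2, e=sp−y≈3.045289; I≈-2.610840, D=e−e_prev≈5.784543; u=1/2·3.045289+3/4·(-2.610840)+1·5.784543≈5.349058; next y=1/5·(-5.045289)+1/2·5.349058≈1.665471
n=8: y≈1.665471, sp=-2, e=sp−y≈-3.665471; I≈-6.276311, D=e−e_prev≈-6.710760; u=1/2·(-3.665471)+3/4·(-6.276311)+1·(-6.710760)≈-13.250728; next y=1/5·1.665471+1/2·(-13.250728)≈-6.292270
n=9: y≈-6.292270, sp=-2, e=sp−y≈4.292270; I≈-1.984041, D=e−e_prev≈7.957741; u=1/2·4.292270+3/4·(-1.984041)+1·7.957741≈8.615845; next y=1/5·(-6.292270)+1/2·8.615845≈3.049469
n=10: y≈3.049469, sp=-2, e=sp−y≈-5.049469; I≈-7.033509, D=e−e_prev≈-9.341739; u=1/2·(-5.049469)+3/4·(-7.033509)+1·(-9.341739)≈-17.141605; next y=1/5·3.049469+1/2·(-17.141605)≈-7.960909
n=11: y≈-7.960909, sp=-2, e=sp−y≈5.960909; I≈-1.072601, D=e−e_prev≈11.010377; u=1/2·5.960909+3/4·(-1.072601)+1·11.010377≈13.186381; next y=1/5·(-7.960909)+1/2·13.186381≈5.001009
n=12: y≈5.001009, sp=-2, e=sp−y≈-7.001009; I≈-8.073610, D=e−e_prev≈-12.961918; u=1/2·(-7.001009)+3/4·(-8.073610)+1·(-12.961918)≈-22.517629; next y=1/5·5.001009+1/2·(-22.517629)≈-10.258613
n=13: y≈-10.258613, sp=-2, e=sp−y≈8.258613; I≈0.185003, D=e−e_prev≈15.259622; u=1/2·8.258613+3/4·0.185003+1·15.259622≈19.527681; next y=1/5·(-10.258613)+1/2·19.527681≈7.712118
n=14: y≈7.712118, sp=-2, e=sp−y≈-9.712118; I≈-9.527114, D=e−e_prev≈-17.970731; u=1/2·(-9.712118)+3/4·(-9.527114)+1·(-17.970731)≈-29.972125; next y=1/5·7.712118+1/2·(-29.972125)≈-13.443639

0 -2 -4.500 0.000
1 -2 1.063 -2.250
2 -2 -6.245 0.081
3 -2 1.697 -3.106
4 -2 -8.162 0.227
5 -2 3.093 -4.035
6 -2 -10.386 0.739
7 -2 5.349 -5.045
8 -2 -13.251 1.665
9 -2 8.616 -6.292
10 -2 -17.142 3.049
11 -2 13.186 -7.961
12 -2 -22.518 5.001
13 -2 19.528 -10.259
14 -2 -29.972 7.712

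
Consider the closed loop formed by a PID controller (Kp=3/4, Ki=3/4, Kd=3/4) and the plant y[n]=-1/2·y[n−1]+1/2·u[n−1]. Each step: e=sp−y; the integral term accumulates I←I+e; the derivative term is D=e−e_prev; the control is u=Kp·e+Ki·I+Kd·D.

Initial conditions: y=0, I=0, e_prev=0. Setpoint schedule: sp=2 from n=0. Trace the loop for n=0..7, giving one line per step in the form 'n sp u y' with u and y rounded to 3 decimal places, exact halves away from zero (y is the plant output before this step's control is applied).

0 2 4.500 0.000
1 2 -0.563 2.250
2 2 9.164 -1.406
3 2 -6.079 5.285
4 2 21.152 -5.682
5 2 -24.285 13.417
6 2 54.080 -18.851
7 2 -78.945 36.465

(exact arithmetic carried between steps; '≈' marks a value shown rounded to 6 d.p. or computed from one; I and e_prev carry over from the previous line; the table rounds u and y to 3 d.p., halves away from zero)
n=0: y=0, sp=2, e=sp−y=2; I=2, D=e−e_prev=2; u=3/4·2+3/4·2+3/4·2=4.5; next y=-1/2·0+1/2·4.5=2.25
n=1: y=2.25, sp=2, e=sp−y=-0.25; I=1.75, D=e−e_prev=-2.25; u=3/4·(-0.25)+3/4·1.75+3/4·(-2.25)=-0.5625; next y=-1/2·2.25+1/2·(-0.5625)=-1.40625
n=2: y=-1.40625, sp=2, e=sp−y=3.40625; I=5.15625, D=e−e_prev=3.65625; u=3/4·3.40625+3/4·5.15625+3/4·3.65625≈9.164063; next y=-1/2·(-1.40625)+1/2·9.164063≈5.285156
n=3: y≈5.285156, sp=2, e=sp−y≈-3.285156; I≈1.871094, D=e−e_prev≈-6.691406; u=3/4·(-3.285156)+3/4·1.871094+3/4·(-6.691406)≈-6.079102; next y=-1/2·5.285156+1/2·(-6.079102)≈-5.682129
n=4: y≈-5.682129, sp=2, e=sp−y≈7.682129; I≈9.553223, D=e−e_prev≈10.967285; u=3/4·7.682129+3/4·9.553223+3/4·10.967285≈21.151978; next y=-1/2·(-5.682129)+1/2·21.151978≈13.417053
n=5: y≈13.417053, sp=2, e=sp−y≈-11.417053; I≈-1.863831, D=e−e_prev≈-19.099182; u=3/4·(-11.417053)+3/4·(-1.863831)+3/4·(-19.099182)≈-24.285049; next y=-1/2·13.417053+1/2·(-24.285049)≈-18.851051
n=6: y≈-18.851051, sp=2, e=sp−y≈20.851051; I≈18.987221, D=e−e_prev≈32.268105; u=3/4·20.851051+3/4·18.987221+3/4·32.268105≈54.079782; next y=-1/2·(-18.851051)+1/2·54.079782≈36.465417
n=7: y≈36.465417, sp=2, e=sp−y≈-34.465417; I≈-15.478196, D=e−e_prev≈-55.316468; u=3/4·(-34.465417)+3/4·(-15.478196)+3/4·(-55.316468)≈-78.945061; next y=-1/2·36.465417+1/2·(-78.945061)≈-57.705239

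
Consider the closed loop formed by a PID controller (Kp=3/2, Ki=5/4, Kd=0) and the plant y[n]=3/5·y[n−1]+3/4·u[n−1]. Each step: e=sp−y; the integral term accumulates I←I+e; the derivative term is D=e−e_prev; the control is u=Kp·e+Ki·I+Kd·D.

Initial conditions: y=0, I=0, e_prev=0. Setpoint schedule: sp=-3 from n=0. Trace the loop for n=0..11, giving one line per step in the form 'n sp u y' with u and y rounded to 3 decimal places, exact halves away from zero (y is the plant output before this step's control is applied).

(exact arithmetic carried between steps; '≈' marks a value shown rounded to 6 d.p. or computed from one; I and e_prev carry over from the previous line; the table rounds u and y to 3 d.p., halves away from zero)
n=0: y=0, sp=-3, e=sp−y=-3; I=-3, D=e−e_prev=-3; u=3/2·(-3)+5/4·(-3)+0·(-3)=-8.25; next y=3/5·0+3/4·(-8.25)=-6.1875
n=1: y=-6.1875, sp=-3, e=sp−y=3.1875; I=0.1875, D=e−e_prev=6.1875; u=3/2·3.1875+5/4·0.1875+0·6.1875=5.015625; next y=3/5·(-6.1875)+3/4·5.015625≈0.049219
n=2: y≈0.049219, sp=-3, e=sp−y≈-3.049219; I≈-2.861719, D=e−e_prev≈-6.236719; u=3/2·(-3.049219)+5/4·(-2.861719)+0·(-6.236719)≈-8.150977; next y=3/5·0.049219+3/4·(-8.150977)≈-6.083701
n=3: y≈-6.083701, sp=-3, e=sp−y≈3.083701; I≈0.221982, D=e−e_prev≈6.132920; u=3/2·3.083701+5/4·0.221982+0·6.132920≈4.903030; next y=3/5·(-6.083701)+3/4·4.903030≈0.027052
n=4: y≈0.027052, sp=-3, e=sp−y≈-3.027052; I≈-2.805069, D=e−e_prev≈-6.110753; u=3/2·(-3.027052)+5/4·(-2.805069)+0·(-6.110753)≈-8.046914; next y=3/5·0.027052+3/4·(-8.046914)≈-6.018954
n=5: y≈-6.018954, sp=-3, e=sp−y≈3.018954; I≈0.213885, D=e−e_prev≈6.046006; u=3/2·3.018954+5/4·0.213885+0·6.046006≈4.795788; next y=3/5·(-6.018954)+3/4·4.795788≈-0.014531
n=6: y≈-0.014531, sp=-3, e=sp−y≈-2.985469; I≈-2.771583, D=e−e_prev≈-6.004423; u=3/2·(-2.985469)+5/4·(-2.771583)+0·(-6.004423)≈-7.942682; next y=3/5·(-0.014531)+3/4·(-7.942682)≈-5.965730
n=7: y≈-5.965730, sp=-3, e=sp−y≈2.965730; I≈0.194147, D=e−e_prev≈5.951199; u=3/2·2.965730+5/4·0.194147+0·5.951199≈4.691279; next y=3/5·(-5.965730)+3/4·4.691279≈-0.060979
n=8: y≈-0.060979, sp=-3, e=sp−y≈-2.939021; I≈-2.744874, D=e−e_prev≈-5.904752; u=3/2·(-2.939021)+5/4·(-2.744874)+0·(-5.904752)≈-7.839625; next y=3/5·(-0.060979)+3/4·(-7.839625)≈-5.916306
n=9: y≈-5.916306, sp=-3, e=sp−y≈2.916306; I≈0.171432, D=e−e_prev≈5.855327; u=3/2·2.916306+5/4·0.171432+0·5.855327≈4.588748; next y=3/5·(-5.916306)+3/4·4.588748≈-0.108222
n=10: y≈-0.108222, sp=-3, e=sp−y≈-2.891778; I≈-2.720346, D=e−e_prev≈-5.808083; u=3/2·(-2.891778)+5/4·(-2.720346)+0·(-5.808083)≈-7.738099; next y=3/5·(-0.108222)+3/4·(-7.738099)≈-5.868508
n=11: y≈-5.868508, sp=-3, e=sp−y≈2.868508; I≈0.148162, D=e−e_prev≈5.760285; u=3/2·2.868508+5/4·0.148162+0·5.760285≈4.487963; next y=3/5·(-5.868508)+3/4·4.487963≈-0.155132

0 -3 -8.250 0.000
1 -3 5.016 -6.188
2 -3 -8.151 0.049
3 -3 4.903 -6.084
4 -3 -8.047 0.027
5 -3 4.796 -6.019
6 -3 -7.943 -0.015
7 -3 4.691 -5.966
8 -3 -7.840 -0.061
9 -3 4.589 -5.916
10 -3 -7.738 -0.108
11 -3 4.488 -5.869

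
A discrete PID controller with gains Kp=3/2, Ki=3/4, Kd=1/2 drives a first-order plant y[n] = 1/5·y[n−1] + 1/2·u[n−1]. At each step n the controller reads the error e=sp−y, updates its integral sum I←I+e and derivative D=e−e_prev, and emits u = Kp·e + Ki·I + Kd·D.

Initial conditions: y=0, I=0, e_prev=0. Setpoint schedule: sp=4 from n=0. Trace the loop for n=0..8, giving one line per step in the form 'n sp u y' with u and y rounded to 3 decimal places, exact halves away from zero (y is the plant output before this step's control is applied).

(exact arithmetic carried between steps; '≈' marks a value shown rounded to 6 d.p. or computed from one; I and e_prev carry over from the previous line; the table rounds u and y to 3 d.p., halves away from zero)
n=0: y=0, sp=4, e=sp−y=4; I=4, D=e−e_prev=4; u=3/2·4+3/4·4+1/2·4=11; next y=1/5·0+1/2·11=5.5
n=1: y=5.5, sp=4, e=sp−y=-1.5; I=2.5, D=e−e_prev=-5.5; u=3/2·(-1.5)+3/4·2.5+1/2·(-5.5)=-3.125; next y=1/5·5.5+1/2·(-3.125)=-0.4625
n=2: y=-0.4625, sp=4, e=sp−y=4.4625; I=6.9625, D=e−e_prev=5.9625; u=3/2·4.4625+3/4·6.9625+1/2·5.9625=14.896875; next y=1/5·(-0.4625)+1/2·14.896875≈7.355938
n=3: y≈7.355938, sp=4, e=sp−y≈-3.355938; I≈3.606563, D=e−e_prev≈-7.818438; u=3/2·(-3.355938)+3/4·3.606563+1/2·(-7.818438)≈-6.238203; next y=1/5·7.355938+1/2·(-6.238203)≈-1.647914
n=4: y≈-1.647914, sp=4, e=sp−y≈5.647914; I≈9.254477, D=e−e_prev≈9.003852; u=3/2·5.647914+3/4·9.254477+1/2·9.003852≈19.914654; next y=1/5·(-1.647914)+1/2·19.914654≈9.627744
n=5: y≈9.627744, sp=4, e=sp−y≈-5.627744; I≈3.626732, D=e−e_prev≈-11.275658; u=3/2·(-5.627744)+3/4·3.626732+1/2·(-11.275658)≈-11.359397; next y=1/5·9.627744+1/2·(-11.359397)≈-3.754149
n=6: y≈-3.754149, sp=4, e=sp−y≈7.754149; I≈11.380882, D=e−e_prev≈13.381894; u=3/2·7.754149+3/4·11.380882+1/2·13.381894≈26.857832; next y=1/5·(-3.754149)+1/2·26.857832≈12.678086
n=7: y≈12.678086, sp=4, e=sp−y≈-8.678086; I≈2.702795, D=e−e_prev≈-16.432236; u=3/2·(-8.678086)+3/4·2.702795+1/2·(-16.432236)≈-19.206151; next y=1/5·12.678086+1/2·(-19.206151)≈-7.067458
n=8: y≈-7.067458, sp=4, e=sp−y≈11.067458; I≈13.770253, D=e−e_prev≈19.745544; u=3/2·11.067458+3/4·13.770253+1/2·19.745544≈36.801649; next y=1/5·(-7.067458)+1/2·36.801649≈16.987333

0 4 11.000 0.000
1 4 -3.125 5.500
2 4 14.897 -0.463
3 4 -6.238 7.356
4 4 19.915 -1.648
5 4 -11.359 9.628
6 4 26.858 -3.754
7 4 -19.206 12.678
8 4 36.802 -7.067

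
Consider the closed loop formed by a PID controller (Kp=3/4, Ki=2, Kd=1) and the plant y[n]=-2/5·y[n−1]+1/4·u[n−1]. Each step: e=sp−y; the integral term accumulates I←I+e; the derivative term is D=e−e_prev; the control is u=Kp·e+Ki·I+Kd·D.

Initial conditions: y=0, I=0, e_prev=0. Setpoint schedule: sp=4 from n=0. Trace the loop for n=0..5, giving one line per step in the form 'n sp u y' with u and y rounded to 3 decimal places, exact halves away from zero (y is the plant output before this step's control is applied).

(exact arithmetic carried between steps; '≈' marks a value shown rounded to 6 d.p. or computed from one; I and e_prev carry over from the previous line; the table rounds u and y to 3 d.p., halves away from zero)
n=0: y=0, sp=4, e=sp−y=4; I=4, D=e−e_prev=4; u=3/4·4+2·4+1·4=15; next y=-2/5·0+1/4·15=3.75
n=1: y=3.75, sp=4, e=sp−y=0.25; I=4.25, D=e−e_prev=-3.75; u=3/4·0.25+2·4.25+1·(-3.75)=4.9375; next y=-2/5·3.75+1/4·4.9375=-0.265625
n=2: y=-0.265625, sp=4, e=sp−y=4.265625; I=8.515625, D=e−e_prev=4.015625; u=3/4·4.265625+2·8.515625+1·4.015625≈24.246094; next y=-2/5·(-0.265625)+1/4·24.246094≈6.167773
n=3: y≈6.167773, sp=4, e=sp−y≈-2.167773; I≈6.347852, D=e−e_prev≈-6.433398; u=3/4·(-2.167773)+2·6.347852+1·(-6.433398)≈4.636475; next y=-2/5·6.167773+1/4·4.636475≈-1.307991
n=4: y≈-1.307991, sp=4, e=sp−y≈5.307991; I≈11.655842, D=e−e_prev≈7.475764; u=3/4·5.307991+2·11.655842+1·7.475764≈34.768442; next y=-2/5·(-1.307991)+1/4·34.768442≈9.215307
n=5: y≈9.215307, sp=4, e=sp−y≈-5.215307; I≈6.440536, D=e−e_prev≈-10.523297; u=3/4·(-5.215307)+2·6.440536+1·(-10.523297)≈-1.553706; next y=-2/5·9.215307+1/4·(-1.553706)≈-4.074549

0 4 15.000 0.000
1 4 4.938 3.750
2 4 24.246 -0.266
3 4 4.636 6.168
4 4 34.768 -1.308
5 4 -1.554 9.215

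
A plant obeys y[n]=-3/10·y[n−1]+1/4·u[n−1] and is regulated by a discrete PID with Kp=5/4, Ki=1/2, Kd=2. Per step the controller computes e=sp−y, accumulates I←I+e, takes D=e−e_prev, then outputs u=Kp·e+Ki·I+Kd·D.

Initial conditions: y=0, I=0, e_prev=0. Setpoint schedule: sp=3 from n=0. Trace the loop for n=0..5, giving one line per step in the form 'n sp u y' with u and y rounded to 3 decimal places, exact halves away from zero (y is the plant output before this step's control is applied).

0 3 11.250 0.000
1 3 -3.797 2.813
2 3 19.192 -1.793
3 3 -14.356 5.336
4 3 38.206 -5.190
5 3 -39.869 11.108

(exact arithmetic carried between steps; '≈' marks a value shown rounded to 6 d.p. or computed from one; I and e_prev carry over from the previous line; the table rounds u and y to 3 d.p., halves away from zero)
n=0: y=0, sp=3, e=sp−y=3; I=3, D=e−e_prev=3; u=5/4·3+1/2·3+2·3=11.25; next y=-3/10·0+1/4·11.25=2.8125
n=1: y=2.8125, sp=3, e=sp−y=0.1875; I=3.1875, D=e−e_prev=-2.8125; u=5/4·0.1875+1/2·3.1875+2·(-2.8125)=-3.796875; next y=-3/10·2.8125+1/4·(-3.796875)≈-1.792969
n=2: y≈-1.792969, sp=3, e=sp−y≈4.792969; I≈7.980469, D=e−e_prev≈4.605469; u=5/4·4.792969+1/2·7.980469+2·4.605469≈19.192383; next y=-3/10·(-1.792969)+1/4·19.192383≈5.335986
n=3: y≈5.335986, sp=3, e=sp−y≈-2.335986; I≈5.644482, D=e−e_prev≈-7.128955; u=5/4·(-2.335986)+1/2·5.644482+2·(-7.128955)≈-14.355652; next y=-3/10·5.335986+1/4·(-14.355652)≈-5.189709
n=4: y≈-5.189709, sp=3, e=sp−y≈8.189709; I≈13.834191, D=e−e_prev≈10.525695; u=5/4·8.189709+1/2·13.834191+2·10.525695≈38.205622; next y=-3/10·(-5.189709)+1/4·38.205622≈11.108318
n=5: y≈11.108318, sp=3, e=sp−y≈-8.108318; I≈5.725873, D=e−e_prev≈-16.298027; u=5/4·(-8.108318)+1/2·5.725873+2·(-16.298027)≈-39.868515; next y=-3/10·11.108318+1/4·(-39.868515)≈-13.299624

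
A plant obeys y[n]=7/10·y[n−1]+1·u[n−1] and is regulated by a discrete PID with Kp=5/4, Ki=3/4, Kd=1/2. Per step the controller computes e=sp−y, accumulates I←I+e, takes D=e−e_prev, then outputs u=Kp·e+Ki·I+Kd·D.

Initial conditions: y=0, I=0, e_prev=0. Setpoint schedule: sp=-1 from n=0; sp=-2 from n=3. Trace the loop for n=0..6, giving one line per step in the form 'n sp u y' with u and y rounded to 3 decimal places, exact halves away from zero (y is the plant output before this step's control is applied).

0 -1 -2.500 0.000
1 -1 3.500 -2.500
2 -1 -7.250 1.750
3 -2 9.750 -6.025
4 -2 -19.513 5.533
5 -2 33.548 -15.640
6 -2 -62.407 22.600

(exact arithmetic carried between steps; '≈' marks a value shown rounded to 6 d.p. or computed from one; I and e_prev carry over from the previous line; the table rounds u and y to 3 d.p., halves away from zero)
n=0: y=0, sp=-1, e=sp−y=-1; I=-1, D=e−e_prev=-1; u=5/4·(-1)+3/4·(-1)+1/2·(-1)=-2.5; next y=7/10·0+1·(-2.5)=-2.5
n=1: y=-2.5, sp=-1, e=sp−y=1.5; I=0.5, D=e−e_prev=2.5; u=5/4·1.5+3/4·0.5+1/2·2.5=3.5; next y=7/10·(-2.5)+1·3.5=1.75
n=2: y=1.75, sp=-1, e=sp−y=-2.75; I=-2.25, D=e−e_prev=-4.25; u=5/4·(-2.75)+3/4·(-2.25)+1/2·(-4.25)=-7.25; next y=7/10·1.75+1·(-7.25)=-6.025
n=3: y=-6.025, sp=-2, e=sp−y=4.025; I=1.775, D=e−e_prev=6.775; u=5/4·4.025+3/4·1.775+1/2·6.775=9.75; next y=7/10·(-6.025)+1·9.75=5.5325
n=4: y=5.5325, sp=-2, e=sp−y=-7.5325; I=-5.7575, D=e−e_prev=-11.5575; u=5/4·(-7.5325)+3/4·(-5.7575)+1/2·(-11.5575)=-19.5125; next y=7/10·5.5325+1·(-19.5125)=-15.63975
n=5: y=-15.63975, sp=-2, e=sp−y=13.63975; I=7.88225, D=e−e_prev=21.17225; u=5/4·13.63975+3/4·7.88225+1/2·21.17225=33.5475; next y=7/10·(-15.63975)+1·33.5475=22.599675
n=6: y=22.599675, sp=-2, e=sp−y=-24.599675; I=-16.717425, D=e−e_prev=-38.239425; u=5/4·(-24.599675)+3/4·(-16.717425)+1/2·(-38.239425)=-62.407375; next y=7/10·22.599675+1·(-62.407375)≈-46.587603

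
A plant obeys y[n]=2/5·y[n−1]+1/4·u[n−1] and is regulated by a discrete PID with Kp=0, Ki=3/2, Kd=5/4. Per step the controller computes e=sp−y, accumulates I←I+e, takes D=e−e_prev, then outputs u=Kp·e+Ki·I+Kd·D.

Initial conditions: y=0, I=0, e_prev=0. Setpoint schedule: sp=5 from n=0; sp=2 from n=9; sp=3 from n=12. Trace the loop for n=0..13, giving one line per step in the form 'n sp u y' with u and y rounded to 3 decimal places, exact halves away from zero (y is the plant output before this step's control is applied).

(exact arithmetic carried between steps; '≈' marks a value shown rounded to 6 d.p. or computed from one; I and e_prev carry over from the previous line; the table rounds u and y to 3 d.p., halves away from zero)
n=0: y=0, sp=5, e=sp−y=5; I=5, D=e−e_prev=5; u=0·5+3/2·5+5/4·5=13.75; next y=2/5·0+1/4·13.75=3.4375
n=1: y=3.4375, sp=5, e=sp−y=1.5625; I=6.5625, D=e−e_prev=-3.4375; u=0·1.5625+3/2·6.5625+5/4·(-3.4375)=5.546875; next y=2/5·3.4375+1/4·5.546875≈2.761719
n=2: y≈2.761719, sp=5, e=sp−y≈2.238281; I≈8.800781, D=e−e_prev≈0.675781; u=0·2.238281+3/2·8.800781+5/4·0.675781≈14.045898; next y=2/5·2.761719+1/4·14.045898≈4.616162
n=3: y≈4.616162, sp=5, e=sp−y≈0.383838; I≈9.184619, D=e−e_prev≈-1.854443; u=0·0.383838+3/2·9.184619+5/4·(-1.854443)≈11.458875; next y=2/5·4.616162+1/4·11.458875≈4.711183
n=4: y≈4.711183, sp=5, e=sp−y≈0.288817; I≈9.473436, D=e−e_prev≈-0.095021; u=0·0.288817+3/2·9.473436+5/4·(-0.095021)≈14.091377; next y=2/5·4.711183+1/4·14.091377≈5.407318
n=5: y≈5.407318, sp=5, e=sp−y≈-0.407318; I≈9.066118, D=e−e_prev≈-0.696134; u=0·(-0.407318)+3/2·9.066118+5/4·(-0.696134)≈12.729009; next y=2/5·5.407318+1/4·12.729009≈5.345179
n=6: y≈5.345179, sp=5, e=sp−y≈-0.345179; I≈8.720939, D=e−e_prev≈0.062138; u=0·(-0.345179)+3/2·8.720939+5/4·0.062138≈13.159081; next y=2/5·5.345179+1/4·13.159081≈5.427842
n=7: y≈5.427842, sp=5, e=sp−y≈-0.427842; I≈8.293097, D=e−e_prev≈-0.082663; u=0·(-0.427842)+3/2·8.293097+5/4·(-0.082663)≈12.336317; next y=2/5·5.427842+1/4·12.336317≈5.255216
n=8: y≈5.255216, sp=5, e=sp−y≈-0.255216; I≈8.037881, D=e−e_prev≈0.172626; u=0·(-0.255216)+3/2·8.037881+5/4·0.172626≈12.272604; next y=2/5·5.255216+1/4·12.272604≈5.170237
n=9: y≈5.170237, sp=2, e=sp−y≈-3.170237; I≈4.867643, D=e−e_prev≈-2.915021; u=0·(-3.170237)+3/2·4.867643+5/4·(-2.915021)≈3.657689; next y=2/5·5.170237+1/4·3.657689≈2.982517
n=10: y≈2.982517, sp=2, e=sp−y≈-0.982517; I≈3.885126, D=e−e_prev≈2.187720; u=0·(-0.982517)+3/2·3.885126+5/4·2.187720≈8.562340; next y=2/5·2.982517+1/4·8.562340≈3.333592
n=11: y≈3.333592, sp=2, e=sp−y≈-1.333592; I≈2.551535, D=e−e_prev≈-0.351075; u=0·(-1.333592)+3/2·2.551535+5/4·(-0.351075)≈3.388458; next y=2/5·3.333592+1/4·3.388458≈2.180551
n=12: y≈2.180551, sp=3, e=sp−y≈0.819449; I≈3.370983, D=e−e_prev≈2.153040; u=0·0.819449+3/2·3.370983+5/4·2.153040≈7.747775; next y=2/5·2.180551+1/4·7.747775≈2.809164
n=13: y≈2.809164, sp=3, e=sp−y≈0.190836; I≈3.561819, D=e−e_prev≈-0.628613; u=0·0.190836+3/2·3.561819+5/4·(-0.628613)≈4.556962; next y=2/5·2.809164+1/4·4.556962≈2.262906

0 5 13.750 0.000
1 5 5.547 3.438
2 5 14.046 2.762
3 5 11.459 4.616
4 5 14.091 4.711
5 5 12.729 5.407
6 5 13.159 5.345
7 5 12.336 5.428
8 5 12.273 5.255
9 2 3.658 5.170
10 2 8.562 2.983
11 2 3.388 3.334
12 3 7.748 2.181
13 3 4.557 2.809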